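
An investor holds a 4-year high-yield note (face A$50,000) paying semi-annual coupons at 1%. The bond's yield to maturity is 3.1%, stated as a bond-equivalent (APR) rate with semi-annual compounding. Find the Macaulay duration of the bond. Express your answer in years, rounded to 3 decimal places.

Periodic yield y = 0.0155. Discount each cash flow and weight by its period:
  t   CF        PV=CF/(1+0.0155)^t    t·PV
  1       250.00       246.1841       246.1841
  2       250.00       242.4265       484.8531
  3       250.00       238.7263       716.1788
  4       250.00       235.0825       940.3300
  5       250.00       231.4943     1,157.4717
  6       250.00       227.9609     1,367.7656
  7       250.00       224.4815     1,571.3704
  8    50,250.00    44,432.0800   355,456.6398
  Σ                 46,078.4362   361,940.7936
Price P = Σ PV = 46,078.4362.
Macaulay duration = Σ(t·PV) / P = 361,940.7936 / 46,078.4362 = 7.85488 half-year periods.
In years: 7.85488 / 2 = 3.92744 years.

3.927 years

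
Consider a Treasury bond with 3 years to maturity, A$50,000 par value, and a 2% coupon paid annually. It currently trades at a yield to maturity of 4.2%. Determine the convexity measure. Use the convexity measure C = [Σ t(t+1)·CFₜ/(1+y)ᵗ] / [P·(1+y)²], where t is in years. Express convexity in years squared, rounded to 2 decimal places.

With y = 0.042:
  t   CF        PV=CF/(1+0.042)^t    t·PV        t(t+1)·PV
  1     1,000.00       959.6929       959.6929       1,919.3858
  2     1,000.00       921.0105     1,842.0209       5,526.0628
  3    51,000.00    45,078.2470   135,234.7411     540,938.9644
  Σ                 46,958.9504   138,036.4549     548,384.4130
P = 46,958.9504.
Convexity = Σ t(t+1)·PV / [P·(1+y)²] = 548,384.4130 / (46,958.9504 × 1.085764) = 10.75552.

10.76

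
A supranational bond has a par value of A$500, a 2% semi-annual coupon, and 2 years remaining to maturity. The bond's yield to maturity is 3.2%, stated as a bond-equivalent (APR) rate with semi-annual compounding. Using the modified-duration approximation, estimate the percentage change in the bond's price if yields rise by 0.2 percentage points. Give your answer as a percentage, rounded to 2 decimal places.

-0.39%

Periodic yield y = 0.016. Modified duration first:
  t   CF        PV=CF/(1+0.016)^t    t·PV
  1         5.00         4.9213         4.9213
  2         5.00         4.8438         9.6875
  3         5.00         4.7675        14.3024
  4       505.00       473.9326     1,895.7302
  Σ                    488.4651     1,924.6415
P = 488.4651; D_Mac = 3.94018 half-year periods = 1.97009 yrs; D_mod = 1.97009/(1+0.016) = 1.93907 yrs.
ΔP/P ≈ -D_mod · Δy = -1.93907 × (+0.002) = -0.003878 = -0.3878%.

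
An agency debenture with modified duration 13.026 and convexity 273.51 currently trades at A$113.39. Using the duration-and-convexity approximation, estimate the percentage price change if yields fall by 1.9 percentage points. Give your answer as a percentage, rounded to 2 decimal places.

+29.69%

Duration effect: -D_mod·Δy = -13.026 × (-0.019) = +0.247494
Convexity effect: ½·C·(Δy)² = 0.5 × 273.51 × (-0.019)² = +0.049368555
ΔP/P ≈ +0.247494 + 0.049368555 = +0.296862555
= +29.6862555%.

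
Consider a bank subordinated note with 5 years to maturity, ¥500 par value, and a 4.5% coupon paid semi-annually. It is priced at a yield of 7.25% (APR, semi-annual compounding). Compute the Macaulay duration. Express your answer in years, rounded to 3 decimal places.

4.497 years

Periodic yield y = 0.03625. Discount each cash flow and weight by its period:
  t   CF        PV=CF/(1+0.03625)^t    t·PV
  1        11.25        10.8565        10.8565
  2        11.25        10.4767        20.9533
  3        11.25        10.1102        30.3305
  4        11.25         9.7565        39.0260
  5        11.25         9.4152        47.0760
  6        11.25         9.0858        54.5151
  7        11.25         8.7680        61.3760
  8        11.25         8.4613        67.6903
  9        11.25         8.1653        73.4876
  10      511.25       358.0864     3,580.8645
  Σ                    443.1819     3,986.1758
Price P = Σ PV = 443.1819.
Macaulay duration = Σ(t·PV) / P = 3,986.1758 / 443.1819 = 8.99445 half-year periods.
In years: 8.99445 / 2 = 4.49722 years.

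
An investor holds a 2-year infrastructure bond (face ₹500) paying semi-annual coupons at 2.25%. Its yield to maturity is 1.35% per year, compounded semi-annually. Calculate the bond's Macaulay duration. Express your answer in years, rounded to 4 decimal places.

1.9672 years

Periodic yield y = 0.00675. Discount each cash flow and weight by its period:
  t   CF        PV=CF/(1+0.00675)^t    t·PV
  1        5.625         5.5873         5.5873
  2        5.625         5.5498        11.0996
  3        5.625         5.5126        16.5378
  4      505.625       492.2004     1,968.8017
  Σ                    508.8502     2,002.0265
Price P = Σ PV = 508.8502.
Macaulay duration = Σ(t·PV) / P = 2,002.0265 / 508.8502 = 3.93441 half-year periods.
In years: 3.93441 / 2 = 1.96721 years.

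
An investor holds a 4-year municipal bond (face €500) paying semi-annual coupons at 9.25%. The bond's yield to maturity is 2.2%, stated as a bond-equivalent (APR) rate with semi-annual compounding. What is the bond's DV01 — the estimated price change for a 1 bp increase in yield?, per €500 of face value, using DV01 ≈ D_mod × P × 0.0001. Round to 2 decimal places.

Periodic yield y = 0.011.
  t   CF        PV=CF/(1+0.011)^t    t·PV
  1       23.125        22.8734        22.8734
  2       23.125        22.6245        45.2490
  3       23.125        22.3784        67.1351
  4       23.125        22.1349        88.5395
  5       23.125        21.8940       109.4702
  6       23.125        21.6558       129.9350
  7       23.125        21.4202       149.9414
  8      523.125       479.2876     3,834.3011
  Σ                    634.2689     4,447.4448
P = 634.2689; D_Mac = 7.01192 half-year periods = 3.50596 yrs; D_mod = 3.46782 yrs.
DV01 ≈ 3.46782 × 634.2689 × 0.0001 = 0.219953.

€0.22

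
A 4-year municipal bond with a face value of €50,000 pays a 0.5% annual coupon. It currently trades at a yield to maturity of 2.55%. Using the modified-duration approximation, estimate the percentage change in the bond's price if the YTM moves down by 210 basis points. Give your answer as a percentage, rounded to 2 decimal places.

+8.13%

Periodic yield y = 0.0255. Modified duration first:
  t   CF        PV=CF/(1+0.0255)^t    t·PV
  1       250.00       243.7835       243.7835
  2       250.00       237.7216       475.4432
  3       250.00       231.8105       695.4314
  4    50,250.00    45,435.3008   181,741.2031
  Σ                 46,148.6164   183,155.8612
P = 46,148.6164; D_Mac = 3.96883 yrs; D_mod = 3.96883/(1+0.0255) = 3.87014 yrs.
ΔP/P ≈ -D_mod · Δy = -3.87014 × (-0.021) = +0.081273 = +8.1273%.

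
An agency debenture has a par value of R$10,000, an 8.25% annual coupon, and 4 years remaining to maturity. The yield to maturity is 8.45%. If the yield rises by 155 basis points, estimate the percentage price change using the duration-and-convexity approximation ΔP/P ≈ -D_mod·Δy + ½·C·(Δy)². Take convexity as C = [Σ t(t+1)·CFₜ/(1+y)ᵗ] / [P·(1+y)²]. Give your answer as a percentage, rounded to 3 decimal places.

-4.919%

With y = 0.0845:
  t   CF        PV=CF/(1+0.0845)^t    t·PV        t(t+1)·PV
  1       825.00       760.7192       760.7192       1,521.4385
  2       825.00       701.4470     1,402.8939       4,208.6817
  3       825.00       646.7930     1,940.3789       7,761.5154
  4    10,825.00     7,825.4565    31,301.8259     156,509.1293
  Σ                  9,934.4156    35,405.8179     170,000.7649
P = 9,934.4156; D_Mac = 3.56396 yrs; D_mod = 3.28627 yrs; C = 14.54955.
Duration effect: -3.28627 × (+0.0155) = -0.050937
Convexity effect: 0.5 × 14.54955 × (0.0155)² = +0.0017478
ΔP/P ≈ -0.050937 + 0.0017478 = -0.049189 = -4.9189%.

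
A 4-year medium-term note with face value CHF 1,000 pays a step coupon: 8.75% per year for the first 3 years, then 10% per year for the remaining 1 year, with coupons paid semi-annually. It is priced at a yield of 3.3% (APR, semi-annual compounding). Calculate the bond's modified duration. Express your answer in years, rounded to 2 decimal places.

Periodic yield y = 0.0165. First find Macaulay duration:
  t   CF        PV=CF/(1+0.0165)^t    t·PV
  1        43.75        43.0398        43.0398
  2        43.75        42.3412        84.6824
  3        43.75        41.6539       124.9618
  4        43.75        40.9778       163.9112
  5        43.75        40.3126       201.5632
  6        43.75        39.6583       237.9496
  7        50.00        44.5880       312.1162
  8     1,050.00       921.1497     7,369.1979
  Σ                  1,213.7214     8,537.4221
P = 1,213.7214; Macaulay duration = 8,537.4221 / 1,213.7214 = 7.03409 half-year periods = 3.51704 years.
Modified duration = D_Mac / (1 + y) = 3.51704 / 1.0165 = 3.45995 years.

3.46 years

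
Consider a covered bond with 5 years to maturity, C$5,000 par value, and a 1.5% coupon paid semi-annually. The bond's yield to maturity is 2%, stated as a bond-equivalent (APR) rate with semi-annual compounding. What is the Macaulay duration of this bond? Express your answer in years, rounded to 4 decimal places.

4.8333 years

Periodic yield y = 0.01. Discount each cash flow and weight by its period:
  t   CF        PV=CF/(1+0.01)^t    t·PV
  1        37.50        37.1287        37.1287
  2        37.50        36.7611        73.5222
  3        37.50        36.3971       109.1914
  4        37.50        36.0368       144.1471
  5        37.50        35.6800       178.3998
  6        37.50        35.3267       211.9602
  7        37.50        34.9769       244.8385
  8        37.50        34.6306       277.0450
  9        37.50        34.2877       308.5897
  10    5,037.50     4,560.3830    45,603.8303
  Σ                  4,881.6087    47,188.6528
Price P = Σ PV = 4,881.6087.
Macaulay duration = Σ(t·PV) / P = 47,188.6528 / 4,881.6087 = 9.66662 half-year periods.
In years: 9.66662 / 2 = 4.83331 years.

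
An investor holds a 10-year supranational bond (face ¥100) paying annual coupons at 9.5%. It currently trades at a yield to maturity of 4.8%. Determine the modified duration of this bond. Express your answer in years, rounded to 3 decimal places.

Periodic yield y = 0.048. First find Macaulay duration:
  t   CF        PV=CF/(1+0.048)^t    t·PV
  1         9.50         9.0649         9.0649
  2         9.50         8.6497        17.2994
  3         9.50         8.2535        24.7606
  4         9.50         7.8755        31.5020
  5         9.50         7.5148        37.5740
  6         9.50         7.1706        43.0236
  7         9.50         6.8422        47.8953
  8         9.50         6.5288        52.2304
  9         9.50         6.2298        56.0679
  10      109.50        68.5175       685.1747
  Σ                    136.6472     1,004.5928
P = 136.6472; Macaulay duration = 1,004.5928 / 136.6472 = 7.35172 years.
Modified duration = D_Mac / (1 + y) = 7.35172 / 1.048 = 7.01500 years.

7.015 years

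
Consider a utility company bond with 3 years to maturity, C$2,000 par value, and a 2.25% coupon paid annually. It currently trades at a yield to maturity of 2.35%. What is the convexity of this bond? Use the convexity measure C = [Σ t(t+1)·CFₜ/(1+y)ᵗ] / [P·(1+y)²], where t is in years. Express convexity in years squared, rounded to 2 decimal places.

With y = 0.0235:
  t   CF        PV=CF/(1+0.0235)^t    t·PV        t(t+1)·PV
  1        45.00        43.9668        43.9668          87.9336
  2        45.00        42.9573        85.9146         257.7437
  3     2,045.00     1,907.3473     5,722.0418      22,888.1672
  Σ                  1,994.2713     5,851.9231      23,233.8445
P = 1,994.2713.
Convexity = Σ t(t+1)·PV / [P·(1+y)²] = 23,233.8445 / (1,994.2713 × 1.047552) = 11.12144.

11.12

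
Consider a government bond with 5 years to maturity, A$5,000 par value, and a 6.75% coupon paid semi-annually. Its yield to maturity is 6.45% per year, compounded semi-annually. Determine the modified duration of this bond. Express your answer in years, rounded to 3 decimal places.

4.196 years

Periodic yield y = 0.03225. First find Macaulay duration:
  t   CF        PV=CF/(1+0.03225)^t    t·PV
  1       168.75       163.4778       163.4778
  2       168.75       158.3704       316.7408
  3       168.75       153.4225       460.2676
  4       168.75       148.6292       594.5169
  5       168.75       143.9857       719.9284
  6       168.75       139.4872       836.9233
  7       168.75       135.1293       945.9051
  8       168.75       130.9075     1,047.2603
  9       168.75       126.8177     1,141.3590
  10    5,168.75     3,763.0207    37,630.2074
  Σ                  5,063.2481    43,856.5866
P = 5,063.2481; Macaulay duration = 43,856.5866 / 5,063.2481 = 8.66175 half-year periods = 4.33087 years.
Modified duration = D_Mac / (1 + y) = 4.33087 / 1.03225 = 4.19557 years.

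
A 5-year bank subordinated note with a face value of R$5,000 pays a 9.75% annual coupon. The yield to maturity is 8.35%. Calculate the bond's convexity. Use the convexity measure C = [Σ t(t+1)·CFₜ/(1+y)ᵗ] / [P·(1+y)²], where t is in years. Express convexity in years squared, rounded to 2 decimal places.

20.23

With y = 0.0835:
  t   CF        PV=CF/(1+0.0835)^t    t·PV        t(t+1)·PV
  1       487.50       449.9308       449.9308         899.8616
  2       487.50       415.2568       830.5137       2,491.5410
  3       487.50       383.2550     1,149.7651       4,599.0605
  4       487.50       353.7195     1,414.8779       7,074.3893
  5     5,487.50     3,674.7682    18,373.8412     110,243.0474
  Σ                  5,276.9304    22,218.9286     125,307.8997
P = 5,276.9304.
Convexity = Σ t(t+1)·PV / [P·(1+y)²] = 125,307.8997 / (5,276.9304 × 1.173972) = 20.22736.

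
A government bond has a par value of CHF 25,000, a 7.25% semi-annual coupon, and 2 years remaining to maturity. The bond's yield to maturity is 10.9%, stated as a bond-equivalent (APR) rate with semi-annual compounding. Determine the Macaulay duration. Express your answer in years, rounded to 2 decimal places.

Periodic yield y = 0.0545. Discount each cash flow and weight by its period:
  t   CF        PV=CF/(1+0.0545)^t    t·PV
  1       906.25       859.4120       859.4120
  2       906.25       814.9948     1,629.9897
  3       906.25       772.8732     2,318.6197
  4    25,906.25    20,951.6493    83,806.5972
  Σ                 23,398.9294    88,614.6186
Price P = Σ PV = 23,398.9294.
Macaulay duration = Σ(t·PV) / P = 88,614.6186 / 23,398.9294 = 3.78712 half-year periods.
In years: 3.78712 / 2 = 1.89356 years.

1.89 years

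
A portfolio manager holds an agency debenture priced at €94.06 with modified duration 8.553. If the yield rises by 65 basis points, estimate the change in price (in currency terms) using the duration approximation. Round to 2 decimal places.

-€5.23

Duration approximation: ΔP/P ≈ -D_mod · Δy = -8.553 × (+0.0065) = -0.0555945.
ΔP ≈ 94.06 × (-0.0555945) = -5.22921867.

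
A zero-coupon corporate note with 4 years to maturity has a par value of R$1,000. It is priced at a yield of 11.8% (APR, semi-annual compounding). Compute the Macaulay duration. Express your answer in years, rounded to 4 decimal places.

4.0000 years

A zero-coupon bond has a single cash flow at maturity, so its Macaulay duration equals its maturity: 4 years.
(Equivalently: 8 semi-annual periods ÷ 2 = 4 years.)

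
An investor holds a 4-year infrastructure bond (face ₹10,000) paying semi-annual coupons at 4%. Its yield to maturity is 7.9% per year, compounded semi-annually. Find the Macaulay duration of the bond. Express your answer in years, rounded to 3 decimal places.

Periodic yield y = 0.0395. Discount each cash flow and weight by its period:
  t   CF        PV=CF/(1+0.0395)^t    t·PV
  1       200.00       192.4002       192.4002
  2       200.00       185.0892       370.1783
  3       200.00       178.0560       534.1679
  4       200.00       171.2900       685.1600
  5       200.00       164.7811       823.9057
  6       200.00       158.5196       951.1177
  7       200.00       152.4960     1,067.4722
  8    10,200.00     7,481.7677    59,854.1420
  Σ                  8,684.3999    64,478.5441
Price P = Σ PV = 8,684.3999.
Macaulay duration = Σ(t·PV) / P = 64,478.5441 / 8,684.3999 = 7.42464 half-year periods.
In years: 7.42464 / 2 = 3.71232 years.

3.712 years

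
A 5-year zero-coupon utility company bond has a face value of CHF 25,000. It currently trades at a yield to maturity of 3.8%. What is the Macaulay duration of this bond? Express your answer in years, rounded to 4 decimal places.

5.0000 years

A zero-coupon bond has a single cash flow at maturity, so its Macaulay duration equals its maturity: 5 years.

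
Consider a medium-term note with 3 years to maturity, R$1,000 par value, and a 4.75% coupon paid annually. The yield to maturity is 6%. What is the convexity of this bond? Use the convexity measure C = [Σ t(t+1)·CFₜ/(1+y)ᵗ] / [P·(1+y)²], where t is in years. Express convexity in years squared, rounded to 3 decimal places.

With y = 0.06:
  t   CF        PV=CF/(1+0.06)^t    t·PV        t(t+1)·PV
  1        47.50        44.8113        44.8113          89.6226
  2        47.50        42.2748        84.5497         253.6490
  3     1,047.50       879.5012     2,638.5036      10,554.0144
  Σ                    966.5874     2,767.8646      10,897.2860
P = 966.5874.
Convexity = Σ t(t+1)·PV / [P·(1+y)²] = 10,897.2860 / (966.5874 × 1.123600) = 10.03380.

10.034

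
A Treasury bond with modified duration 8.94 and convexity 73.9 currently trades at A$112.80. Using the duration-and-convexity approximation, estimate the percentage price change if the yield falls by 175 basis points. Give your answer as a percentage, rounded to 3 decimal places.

Duration effect: -D_mod·Δy = -8.94 × (-0.0175) = +0.156450
Convexity effect: ½·C·(Δy)² = 0.5 × 73.9 × (-0.0175)² = +0.0113159375
ΔP/P ≈ +0.156450 + 0.0113159375 = +0.1677659375
= +16.77659375%.

+16.777%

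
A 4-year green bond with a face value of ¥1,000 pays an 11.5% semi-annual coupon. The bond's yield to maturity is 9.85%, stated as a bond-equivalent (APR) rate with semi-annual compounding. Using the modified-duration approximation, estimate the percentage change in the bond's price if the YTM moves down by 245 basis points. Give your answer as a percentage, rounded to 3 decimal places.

+7.790%

Periodic yield y = 0.04925. Modified duration first:
  t   CF        PV=CF/(1+0.04925)^t    t·PV
  1        57.50        54.8010        54.8010
  2        57.50        52.2288       104.4576
  3        57.50        49.7773       149.3318
  4        57.50        47.4408       189.7632
  5        57.50        45.2140       226.0700
  6        57.50        43.0917       258.5504
  7        57.50        41.0691       287.4836
  8     1,057.50       719.8608     5,758.8868
  Σ                  1,053.4835     7,029.3443
P = 1,053.4835; D_Mac = 6.67248 half-year periods = 3.33624 yrs; D_mod = 3.33624/(1+0.04925) = 3.17964 yrs.
ΔP/P ≈ -D_mod · Δy = -3.17964 × (-0.0245) = +0.077901 = +7.7901%.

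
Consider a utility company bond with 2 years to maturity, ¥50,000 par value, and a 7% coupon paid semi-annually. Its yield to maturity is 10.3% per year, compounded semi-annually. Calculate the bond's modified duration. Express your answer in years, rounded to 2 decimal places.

1.80 years

Periodic yield y = 0.0515. First find Macaulay duration:
  t   CF        PV=CF/(1+0.0515)^t    t·PV
  1     1,750.00     1,664.2891     1,664.2891
  2     1,750.00     1,582.7761     3,165.5523
  3     1,750.00     1,505.2555     4,515.7664
  4    51,750.00    42,332.4346   169,329.7384
  Σ                 47,084.7553   178,675.3462
P = 47,084.7553; Macaulay duration = 178,675.3462 / 47,084.7553 = 3.79476 half-year periods = 1.89738 years.
Modified duration = D_Mac / (1 + y) = 1.89738 / 1.0515 = 1.80445 years.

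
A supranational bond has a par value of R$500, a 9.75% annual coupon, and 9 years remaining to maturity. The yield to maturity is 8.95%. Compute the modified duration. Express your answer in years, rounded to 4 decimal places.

5.9186 years

Periodic yield y = 0.0895. First find Macaulay duration:
  t   CF        PV=CF/(1+0.0895)^t    t·PV
  1        48.75        44.7453        44.7453
  2        48.75        41.0696        82.1391
  3        48.75        37.6958       113.0874
  4        48.75        34.5992       138.3967
  5        48.75        31.7569       158.7846
  6        48.75        29.1482       174.8890
  7        48.75        26.7537       187.2760
  8        48.75        24.5560       196.4476
  9       548.75       253.7052     2,283.3471
  Σ                    524.0298     3,379.1128
P = 524.0298; Macaulay duration = 3,379.1128 / 524.0298 = 6.44832 years.
Modified duration = D_Mac / (1 + y) = 6.44832 / 1.0895 = 5.91861 years.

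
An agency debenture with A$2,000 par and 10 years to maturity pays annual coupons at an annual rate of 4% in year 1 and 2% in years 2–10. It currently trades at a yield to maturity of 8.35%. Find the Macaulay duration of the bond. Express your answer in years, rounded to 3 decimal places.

Periodic yield y = 0.0835. Discount each cash flow and weight by its year:
  t   CF        PV=CF/(1+0.0835)^t    t·PV
  1        80.00        73.8348        73.8348
  2        40.00        34.0724        68.1447
  3        40.00        31.4466        94.3397
  4        40.00        29.0231       116.0925
  5        40.00        26.7865       133.9323
  6        40.00        24.7222       148.3330
  7        40.00        22.8169       159.7186
  8        40.00        21.0586       168.4685
  9        40.00        19.4357       174.9211
  10    2,040.00       914.8313     9,148.3129
  Σ                  1,198.0280    10,286.0982
Price P = Σ PV = 1,198.0280.
Macaulay duration = Σ(t·PV) / P = 10,286.0982 / 1,198.0280 = 8.58586 years.

8.586 years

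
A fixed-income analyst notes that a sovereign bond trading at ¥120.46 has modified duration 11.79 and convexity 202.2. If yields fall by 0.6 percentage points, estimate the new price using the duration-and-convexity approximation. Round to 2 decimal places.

¥129.42

Duration effect: -D_mod·Δy = -11.79 × (-0.006) = +0.070740
Convexity effect: ½·C·(Δy)² = 0.5 × 202.2 × (-0.006)² = +0.0036396
ΔP/P ≈ +0.070740 + 0.0036396 = +0.0743796
New price ≈ 120.46 × (1 + 0.0743796) = 129.419766616.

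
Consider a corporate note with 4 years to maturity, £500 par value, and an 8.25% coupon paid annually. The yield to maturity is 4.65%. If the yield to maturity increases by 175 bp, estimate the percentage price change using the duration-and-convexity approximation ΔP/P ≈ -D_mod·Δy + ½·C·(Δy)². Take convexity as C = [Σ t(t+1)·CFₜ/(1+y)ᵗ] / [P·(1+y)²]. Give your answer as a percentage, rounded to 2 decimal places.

-5.77%

With y = 0.0465:
  t   CF        PV=CF/(1+0.0465)^t    t·PV        t(t+1)·PV
  1        41.25        39.4171        39.4171          78.8342
  2        41.25        37.6657        75.3313         225.9939
  3        41.25        35.9920       107.9761         431.9043
  4       541.25       451.2747     1,805.0988       9,025.4938
  Σ                    564.3495     2,027.8232       9,762.2262
P = 564.3495; D_Mac = 3.59320 yrs; D_mod = 3.43354 yrs; C = 15.79510.
Duration effect: -3.43354 × (+0.0175) = -0.060087
Convexity effect: 0.5 × 15.79510 × (0.0175)² = +0.0024186
ΔP/P ≈ -0.060087 + 0.0024186 = -0.057668 = -5.7668%.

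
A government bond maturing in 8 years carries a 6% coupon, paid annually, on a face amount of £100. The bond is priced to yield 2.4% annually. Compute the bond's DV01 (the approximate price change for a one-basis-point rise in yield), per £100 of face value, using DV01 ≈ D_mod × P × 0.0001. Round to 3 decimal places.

Periodic yield y = 0.024.
  t   CF        PV=CF/(1+0.024)^t    t·PV
  1         6.00         5.8594         5.8594
  2         6.00         5.7220        11.4441
  3         6.00         5.5879        16.7638
  4         6.00         5.4570        21.8279
  5         6.00         5.3291        26.6454
  6         6.00         5.2042        31.2250
  7         6.00         5.0822        35.5754
  8       106.00        87.6811       701.4492
  Σ                    125.9229       850.7901
P = 125.9229; D_Mac = 6.75644 yrs; D_mod = 6.59808 yrs.
DV01 ≈ 6.59808 × 125.9229 × 0.0001 = 0.083085.

£0.083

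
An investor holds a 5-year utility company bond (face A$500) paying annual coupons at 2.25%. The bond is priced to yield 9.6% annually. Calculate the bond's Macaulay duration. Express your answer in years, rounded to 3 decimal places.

4.738 years

Periodic yield y = 0.096. Discount each cash flow and weight by its year:
  t   CF        PV=CF/(1+0.096)^t    t·PV
  1        11.25        10.2646        10.2646
  2        11.25         9.3655        18.7310
  3        11.25         8.5452        25.6355
  4        11.25         7.7967        31.1868
  5       511.25       323.2813     1,616.4064
  Σ                    359.2532     1,702.2243
Price P = Σ PV = 359.2532.
Macaulay duration = Σ(t·PV) / P = 1,702.2243 / 359.2532 = 4.73823 years.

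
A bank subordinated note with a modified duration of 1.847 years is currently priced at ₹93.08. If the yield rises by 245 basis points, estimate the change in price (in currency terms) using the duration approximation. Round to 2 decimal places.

-₹4.21

Duration approximation: ΔP/P ≈ -D_mod · Δy = -1.847 × (+0.0245) = -0.0452515.
ΔP ≈ 93.08 × (-0.0452515) = -4.21200962.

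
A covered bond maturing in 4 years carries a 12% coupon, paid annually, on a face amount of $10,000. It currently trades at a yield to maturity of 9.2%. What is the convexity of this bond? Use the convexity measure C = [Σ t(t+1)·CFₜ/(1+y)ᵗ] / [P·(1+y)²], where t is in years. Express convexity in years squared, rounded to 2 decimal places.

13.60

With y = 0.092:
  t   CF        PV=CF/(1+0.092)^t    t·PV        t(t+1)·PV
  1     1,200.00     1,098.9011     1,098.9011       2,197.8022
  2     1,200.00     1,006.3197     2,012.6394       6,037.9181
  3     1,200.00       921.5382     2,764.6145      11,058.4581
  4    11,200.00     7,876.3947    31,505.5786     157,527.8932
  Σ                 10,903.1536    37,381.7336     176,822.0717
P = 10,903.1536.
Convexity = Σ t(t+1)·PV / [P·(1+y)²] = 176,822.0717 / (10,903.1536 × 1.192464) = 13.60000.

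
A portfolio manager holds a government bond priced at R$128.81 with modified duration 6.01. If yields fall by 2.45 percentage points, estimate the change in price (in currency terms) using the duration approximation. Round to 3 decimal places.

Duration approximation: ΔP/P ≈ -D_mod · Δy = -6.01 × (-0.0245) = +0.147245.
ΔP ≈ 128.81 × (+0.147245) = +18.96662845.

+R$18.967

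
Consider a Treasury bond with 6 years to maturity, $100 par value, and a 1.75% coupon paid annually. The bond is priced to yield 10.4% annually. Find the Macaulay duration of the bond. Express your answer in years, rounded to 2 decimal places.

Periodic yield y = 0.104. Discount each cash flow and weight by its year:
  t   CF        PV=CF/(1+0.104)^t    t·PV
  1         1.75         1.5851         1.5851
  2         1.75         1.4358         2.8716
  3         1.75         1.3006         3.9017
  4         1.75         1.1780         4.7122
  5         1.75         1.0671         5.3353
  6       101.75        56.1979       337.1873
  Σ                     62.7645       355.5933
Price P = Σ PV = 62.7645.
Macaulay duration = Σ(t·PV) / P = 355.5933 / 62.7645 = 5.66551 years.

5.67 years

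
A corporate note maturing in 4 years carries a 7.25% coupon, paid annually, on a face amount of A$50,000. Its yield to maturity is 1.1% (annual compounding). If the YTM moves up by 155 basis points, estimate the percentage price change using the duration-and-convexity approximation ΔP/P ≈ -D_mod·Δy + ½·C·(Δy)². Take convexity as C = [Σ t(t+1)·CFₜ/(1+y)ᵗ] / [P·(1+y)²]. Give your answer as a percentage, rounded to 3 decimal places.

-5.396%

With y = 0.011:
  t   CF        PV=CF/(1+0.011)^t    t·PV        t(t+1)·PV
  1     3,625.00     3,585.5589     3,585.5589       7,171.1177
  2     3,625.00     3,546.5468     7,093.0937      21,279.2810
  3     3,625.00     3,507.9593    10,523.8779      42,095.5114
  4    53,625.00    51,328.9858   205,315.9430   1,026,579.7151
  Σ                 61,969.0507   226,518.4734   1,097,125.6253
P = 61,969.0507; D_Mac = 3.65535 yrs; D_mod = 3.61558 yrs; C = 17.32125.
Duration effect: -3.61558 × (+0.0155) = -0.056041
Convexity effect: 0.5 × 17.32125 × (0.0155)² = +0.0020807
ΔP/P ≈ -0.056041 + 0.0020807 = -0.053961 = -5.3961%.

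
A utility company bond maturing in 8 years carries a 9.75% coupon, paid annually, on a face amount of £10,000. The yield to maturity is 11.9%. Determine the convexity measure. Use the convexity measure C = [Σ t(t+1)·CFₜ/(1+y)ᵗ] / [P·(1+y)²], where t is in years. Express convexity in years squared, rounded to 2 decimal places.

36.77

With y = 0.119:
  t   CF        PV=CF/(1+0.119)^t    t·PV        t(t+1)·PV
  1       975.00       871.3137       871.3137       1,742.6273
  2       975.00       778.6539     1,557.3077       4,671.9232
  3       975.00       695.8480     2,087.5439       8,350.1755
  4       975.00       621.8480     2,487.3922      12,436.9608
  5       975.00       555.7176     2,778.5882      16,671.5292
  6       975.00       496.6199     2,979.7193      20,858.0348
  7       975.00       443.8069     3,106.6480      24,853.1841
  8    10,975.00     4,464.4076    35,715.2606     321,437.3456
  Σ                  8,928.2155    51,583.7735     411,021.7805
P = 8,928.2155.
Convexity = Σ t(t+1)·PV / [P·(1+y)²] = 411,021.7805 / (8,928.2155 × 1.252161) = 36.76546.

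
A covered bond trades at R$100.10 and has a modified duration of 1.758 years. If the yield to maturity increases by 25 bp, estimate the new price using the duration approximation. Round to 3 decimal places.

R$99.660

Duration approximation: ΔP/P ≈ -D_mod · Δy = -1.758 × (+0.0025) = -0.004395.
New price ≈ 100.10 × (1 - 0.004395) = 99.6600605.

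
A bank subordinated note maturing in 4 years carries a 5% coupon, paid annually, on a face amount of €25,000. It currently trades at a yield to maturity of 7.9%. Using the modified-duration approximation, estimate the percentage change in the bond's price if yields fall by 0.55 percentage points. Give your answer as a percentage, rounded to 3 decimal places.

Periodic yield y = 0.079. Modified duration first:
  t   CF        PV=CF/(1+0.079)^t    t·PV
  1     1,250.00     1,158.4801     1,158.4801
  2     1,250.00     1,073.6609     2,147.3217
  3     1,250.00       995.0518     2,985.1553
  4    26,250.00    19,366.1606    77,464.6424
  Σ                 22,593.3533    83,755.5995
P = 22,593.3533; D_Mac = 3.70709 yrs; D_mod = 3.70709/(1+0.079) = 3.43567 yrs.
ΔP/P ≈ -D_mod · Δy = -3.43567 × (-0.0055) = +0.018896 = +1.8896%.

+1.890%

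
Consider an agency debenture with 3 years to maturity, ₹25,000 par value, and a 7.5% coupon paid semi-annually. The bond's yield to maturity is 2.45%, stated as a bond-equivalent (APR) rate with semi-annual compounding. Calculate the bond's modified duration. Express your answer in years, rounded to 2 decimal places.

Periodic yield y = 0.01225. First find Macaulay duration:
  t   CF        PV=CF/(1+0.01225)^t    t·PV
  1       937.50       926.1546       926.1546
  2       937.50       914.9465     1,829.8930
  3       937.50       903.8741     2,711.6222
  4       937.50       892.9356     3,571.7424
  5       937.50       882.1295     4,410.6475
  6    25,937.50    24,110.2327   144,661.3960
  Σ                 28,630.2729   158,111.4557
P = 28,630.2729; Macaulay duration = 158,111.4557 / 28,630.2729 = 5.52253 half-year periods = 2.76126 years.
Modified duration = D_Mac / (1 + y) = 2.76126 / 1.01225 = 2.72785 years.

2.73 years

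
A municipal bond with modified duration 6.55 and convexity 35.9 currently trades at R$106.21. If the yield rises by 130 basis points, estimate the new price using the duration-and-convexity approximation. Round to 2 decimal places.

R$97.49

Duration effect: -D_mod·Δy = -6.55 × (+0.013) = -0.085150
Convexity effect: ½·C·(Δy)² = 0.5 × 35.9 × (0.013)² = +0.00303355
ΔP/P ≈ -0.085150 + 0.00303355 = -0.08211645
New price ≈ 106.21 × (1 - 0.08211645) = 97.4884118455.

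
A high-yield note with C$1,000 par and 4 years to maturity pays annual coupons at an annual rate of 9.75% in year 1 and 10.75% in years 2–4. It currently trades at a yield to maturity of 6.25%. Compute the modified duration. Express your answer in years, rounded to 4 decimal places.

Periodic yield y = 0.0625. First find Macaulay duration:
  t   CF        PV=CF/(1+0.0625)^t    t·PV
  1        97.50        91.7647        91.7647
  2       107.50        95.2249       190.4498
  3       107.50        89.6234       268.8703
  4     1,107.50       869.0164     3,476.0657
  Σ                  1,145.6295     4,027.1505
P = 1,145.6295; Macaulay duration = 4,027.1505 / 1,145.6295 = 3.51523 years.
Modified duration = D_Mac / (1 + y) = 3.51523 / 1.0625 = 3.30845 years.

3.3085 years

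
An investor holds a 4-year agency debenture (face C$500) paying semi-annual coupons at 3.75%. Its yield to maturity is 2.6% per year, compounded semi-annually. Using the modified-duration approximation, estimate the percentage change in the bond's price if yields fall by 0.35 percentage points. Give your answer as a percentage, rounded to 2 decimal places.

+1.30%

Periodic yield y = 0.013. Modified duration first:
  t   CF        PV=CF/(1+0.013)^t    t·PV
  1        9.375         9.2547         9.2547
  2        9.375         9.1359        18.2718
  3        9.375         9.0187        27.0560
  4        9.375         8.9029        35.6118
  5        9.375         8.7887        43.9434
  6        9.375         8.6759        52.0554
  7        9.375         8.5646        59.9519
  8      509.375       459.3694     3,674.9552
  Σ                    521.7108     3,921.1003
P = 521.7108; D_Mac = 7.51585 half-year periods = 3.75793 yrs; D_mod = 3.75793/(1+0.013) = 3.70970 yrs.
ΔP/P ≈ -D_mod · Δy = -3.70970 × (-0.0035) = +0.012984 = +1.2984%.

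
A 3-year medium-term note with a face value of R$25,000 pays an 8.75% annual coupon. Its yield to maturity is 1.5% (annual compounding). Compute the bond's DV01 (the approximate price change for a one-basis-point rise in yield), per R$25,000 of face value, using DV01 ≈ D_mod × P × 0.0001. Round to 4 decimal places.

Periodic yield y = 0.015.
  t   CF        PV=CF/(1+0.015)^t    t·PV
  1     2,187.50     2,155.1724     2,155.1724
  2     2,187.50     2,123.3226     4,246.6452
  3    27,187.50    25,999.8683    77,999.6048
  Σ                 30,278.3633    84,401.4224
P = 30,278.3633; D_Mac = 2.78752 yrs; D_mod = 2.74632 yrs.
DV01 ≈ 2.74632 × 30,278.3633 × 0.0001 = 8.315411.

R$8.3154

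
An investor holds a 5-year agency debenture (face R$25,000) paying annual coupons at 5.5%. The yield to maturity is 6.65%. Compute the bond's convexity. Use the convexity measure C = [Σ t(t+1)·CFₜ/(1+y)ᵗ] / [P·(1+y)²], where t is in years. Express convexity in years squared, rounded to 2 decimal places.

22.83

With y = 0.0665:
  t   CF        PV=CF/(1+0.0665)^t    t·PV        t(t+1)·PV
  1     1,375.00     1,289.2639     1,289.2639       2,578.5279
  2     1,375.00     1,208.8738     2,417.7477       7,253.2430
  3     1,375.00     1,133.4963     3,400.4890      13,601.9560
  4     1,375.00     1,062.8189     4,251.2755      21,256.3775
  5    26,375.00    19,115.6104    95,578.0518     573,468.3106
  Σ                 23,810.0633   106,936.8279     618,158.4150
P = 23,810.0633.
Convexity = Σ t(t+1)·PV / [P·(1+y)²] = 618,158.4150 / (23,810.0633 × 1.137422) = 22.82535.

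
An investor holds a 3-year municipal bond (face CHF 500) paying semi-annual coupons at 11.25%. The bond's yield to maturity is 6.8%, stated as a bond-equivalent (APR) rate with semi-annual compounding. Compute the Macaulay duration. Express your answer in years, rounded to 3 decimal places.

Periodic yield y = 0.034. Discount each cash flow and weight by its period:
  t   CF        PV=CF/(1+0.034)^t    t·PV
  1       28.125        27.2002        27.2002
  2       28.125        26.3058        52.6116
  3       28.125        25.4408        76.3224
  4       28.125        24.6043        98.4171
  5       28.125        23.7952       118.9761
  6      528.125       432.1291     2,592.7745
  Σ                    559.4754     2,966.3019
Price P = Σ PV = 559.4754.
Macaulay duration = Σ(t·PV) / P = 2,966.3019 / 559.4754 = 5.30193 half-year periods.
In years: 5.30193 / 2 = 2.65097 years.

2.651 years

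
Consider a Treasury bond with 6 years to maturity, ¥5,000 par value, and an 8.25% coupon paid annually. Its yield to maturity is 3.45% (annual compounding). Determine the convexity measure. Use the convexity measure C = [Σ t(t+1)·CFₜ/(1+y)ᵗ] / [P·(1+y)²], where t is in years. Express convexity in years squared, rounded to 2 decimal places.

31.34

With y = 0.0345:
  t   CF        PV=CF/(1+0.0345)^t    t·PV        t(t+1)·PV
  1       412.50       398.7434       398.7434         797.4867
  2       412.50       385.4455       770.8910       2,312.6729
  3       412.50       372.5911     1,117.7733       4,471.0931
  4       412.50       360.1654     1,440.6615       7,203.3077
  5       412.50       348.1541     1,740.7704      10,444.6221
  6     5,412.50     4,415.8564    26,495.1382     185,465.9676
  Σ                  6,280.9558    31,963.9777     210,695.1502
P = 6,280.9558.
Convexity = Σ t(t+1)·PV / [P·(1+y)²] = 210,695.1502 / (6,280.9558 × 1.070190) = 31.34497.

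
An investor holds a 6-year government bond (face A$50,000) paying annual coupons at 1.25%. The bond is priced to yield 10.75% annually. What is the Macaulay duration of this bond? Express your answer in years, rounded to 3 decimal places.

Periodic yield y = 0.1075. Discount each cash flow and weight by its year:
  t   CF        PV=CF/(1+0.1075)^t    t·PV
  1       625.00       564.3341       564.3341
  2       625.00       509.5567     1,019.1135
  3       625.00       460.0964     1,380.2891
  4       625.00       415.4369     1,661.7476
  5       625.00       375.1123     1,875.5617
  6    50,625.00    27,434.8523   164,609.1140
  Σ                 29,759.3888   171,110.1599
Price P = Σ PV = 29,759.3888.
Macaulay duration = Σ(t·PV) / P = 171,110.1599 / 29,759.3888 = 5.74979 years.

5.750 years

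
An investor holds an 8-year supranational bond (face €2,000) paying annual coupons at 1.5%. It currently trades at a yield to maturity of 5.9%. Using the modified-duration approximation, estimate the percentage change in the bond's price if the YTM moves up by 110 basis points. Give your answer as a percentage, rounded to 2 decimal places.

Periodic yield y = 0.059. Modified duration first:
  t   CF        PV=CF/(1+0.059)^t    t·PV
  1        30.00        28.3286        28.3286
  2        30.00        26.7503        53.5007
  3        30.00        25.2600        75.7800
  4        30.00        23.8527        95.4108
  5        30.00        22.5238       112.6189
  6        30.00        21.2689       127.6135
  7        30.00        20.0840       140.5878
  8     2,030.00     1,283.3005    10,266.4038
  Σ                  1,451.3688    10,900.2442
P = 1,451.3688; D_Mac = 7.51032 yrs; D_mod = 7.51032/(1+0.059) = 7.09190 yrs.
ΔP/P ≈ -D_mod · Δy = -7.09190 × (+0.011) = -0.078011 = -7.8011%.

-7.80%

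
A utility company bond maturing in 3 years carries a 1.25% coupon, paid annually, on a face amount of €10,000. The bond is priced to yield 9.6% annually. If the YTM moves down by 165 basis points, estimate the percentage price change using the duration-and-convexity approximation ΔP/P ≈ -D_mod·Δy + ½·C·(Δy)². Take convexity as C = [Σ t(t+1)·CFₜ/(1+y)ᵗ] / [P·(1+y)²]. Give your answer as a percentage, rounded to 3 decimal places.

+4.587%

With y = 0.096:
  t   CF        PV=CF/(1+0.096)^t    t·PV        t(t+1)·PV
  1       125.00       114.0511       114.0511         228.1022
  2       125.00       104.0612       208.1224         624.3673
  3    10,125.00     7,690.6557    23,071.9671      92,287.8685
  Σ                  7,908.7680    23,394.1407      93,140.3380
P = 7,908.7680; D_Mac = 2.95800 yrs; D_mod = 2.69891 yrs; C = 9.80410.
Duration effect: -2.69891 × (-0.0165) = +0.044532
Convexity effect: 0.5 × 9.80410 × (-0.0165)² = +0.0013346
ΔP/P ≈ +0.044532 + 0.0013346 = +0.045867 = +4.5867%.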